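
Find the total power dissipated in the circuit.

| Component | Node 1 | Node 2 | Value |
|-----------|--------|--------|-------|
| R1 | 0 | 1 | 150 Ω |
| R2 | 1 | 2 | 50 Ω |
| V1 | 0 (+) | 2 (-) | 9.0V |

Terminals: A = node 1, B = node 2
Nodal analysis, taking node 2 as the 0 V reference.
Source V1 fixes V_0 = 9 V.
KCL at each unknown node (sum of currents leaving = 0; resistances in Ω):
  Node 1: (V_1 - 9)/150 + (V_1 - 0)/50 = 0
Collecting terms: 0.02667 × V_1 = 0.06  =>  V_1 = 2.25 V
Power in each resistor, P = (ΔV)²/R:
  P_R1 = (9 - 2.25)²/150 = 0.3038 W
  P_R2 = (2.25 - 0)²/50 = 0.1013 W
P_total = P_R1 + P_R2 = 0.405 W

Final answer: 0.405 W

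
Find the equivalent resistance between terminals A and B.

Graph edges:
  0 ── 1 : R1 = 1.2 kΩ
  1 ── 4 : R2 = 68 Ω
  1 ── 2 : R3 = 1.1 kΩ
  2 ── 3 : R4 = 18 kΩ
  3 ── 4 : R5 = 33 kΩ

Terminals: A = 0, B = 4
Reduce the network between node 0 (A) and node 4 (B) by series/parallel combination:
  Rs1 = R3 + R4 (series, joined only at node 2) = 1100 + 18000 = 19100 Ω
  Rs2 = R5 + Rs1 (series, joined only at node 3) = 33000 + 19100 = 52100 Ω
  Rp1 = R2 ‖ Rs2 (parallel, both between nodes 1 and 4) = 1/(1/68 + 1/52100) = 67.91 Ω
  Rs3 = R1 + Rp1 (series, joined only at node 1) = 1200 + 67.91 = 1268 Ω
R_eq = 1.268 kΩ

Final answer: 1.268 kΩ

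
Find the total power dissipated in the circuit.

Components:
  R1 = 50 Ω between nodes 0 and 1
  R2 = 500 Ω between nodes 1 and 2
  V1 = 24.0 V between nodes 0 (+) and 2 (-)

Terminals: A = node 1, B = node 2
Nodal analysis, taking node 2 as the 0 V reference.
Source V1 fixes V_0 = 24 V.
KCL at each unknown node (sum of currents leaving = 0; resistances in Ω):
  Node 1: (V_1 - 24)/50 + (V_1 - 0)/500 = 0
Collecting terms: 0.022 × V_1 = 0.48  =>  V_1 = 21.82 V
Power in each resistor, P = (ΔV)²/R:
  P_R1 = (24 - 21.82)²/50 = 0.09521 W
  P_R2 = (21.82 - 0)²/500 = 0.9521 W
P_total = P_R1 + P_R2 = 1.047 W

Final answer: 1.047 W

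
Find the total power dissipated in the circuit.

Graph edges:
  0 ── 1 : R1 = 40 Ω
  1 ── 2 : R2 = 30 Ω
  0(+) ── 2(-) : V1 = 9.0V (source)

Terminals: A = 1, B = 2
Nodal analysis, taking node 2 as the 0 V reference.
Source V1 fixes V_0 = 9 V.
KCL at each unknown node (sum of currents leaving = 0; resistances in Ω):
  Node 1: (V_1 - 9)/40 + (V_1 - 0)/30 = 0
Collecting terms: 0.05833 × V_1 = 0.225  =>  V_1 = 3.857 V
Power in each resistor, P = (ΔV)²/R:
  P_R1 = (9 - 3.857)²/40 = 0.6612 W
  P_R2 = (3.857 - 0)²/30 = 0.4959 W
P_total = P_R1 + P_R2 = 1.157 W

Final answer: 1.157 W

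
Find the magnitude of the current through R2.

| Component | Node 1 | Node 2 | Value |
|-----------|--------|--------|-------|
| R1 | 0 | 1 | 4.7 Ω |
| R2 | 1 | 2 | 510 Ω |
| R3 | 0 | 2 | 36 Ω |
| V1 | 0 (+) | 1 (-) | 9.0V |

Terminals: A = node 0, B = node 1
Nodal analysis, taking node 1 as the 0 V reference.
Source V1 fixes V_0 = 9 V.
KCL at each unknown node (sum of currents leaving = 0; resistances in Ω):
  Node 2: (V_2 - 0)/510 + (V_2 - 9)/36 = 0
Collecting terms: 0.02974 × V_2 = 0.25  =>  V_2 = 8.407 V
I_R2 = (V_1 - V_2)/R2 = (0 - 8.407)/510 = -0.01648 A
|I_R2| = 0.01648 A

Final answer: |I_R2| = 0.01648 A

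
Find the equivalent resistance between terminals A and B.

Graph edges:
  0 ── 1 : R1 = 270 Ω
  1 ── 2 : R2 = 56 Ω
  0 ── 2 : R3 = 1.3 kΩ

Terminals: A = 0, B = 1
Reduce the network between node 0 (A) and node 1 (B) by series/parallel combination:
  Rs1 = R3 + R2 (series, joined only at node 2) = 1300 + 56 = 1356 Ω
  Rp1 = R1 ‖ Rs1 (parallel, both between nodes 0 and 1) = 1/(1/270 + 1/1356) = 225.2 Ω
R_eq = 225.2 Ω

Final answer: 225.2 Ω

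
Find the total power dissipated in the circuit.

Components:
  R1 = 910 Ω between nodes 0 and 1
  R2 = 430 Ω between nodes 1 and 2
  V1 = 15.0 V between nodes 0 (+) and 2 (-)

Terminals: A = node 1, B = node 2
Nodal analysis, taking node 2 as the 0 V reference.
Source V1 fixes V_0 = 15 V.
KCL at each unknown node (sum of currents leaving = 0; resistances in Ω):
  Node 1: (V_1 - 15)/910 + (V_1 - 0)/430 = 0
Collecting terms: 0.003424 × V_1 = 0.01648  =>  V_1 = 4.813 V
Power in each resistor, P = (ΔV)²/R:
  P_R1 = (15 - 4.813)²/910 = 0.114 W
  P_R2 = (4.813 - 0)²/430 = 0.05388 W
P_total = P_R1 + P_R2 = 0.1679 W

Final answer: 0.1679 W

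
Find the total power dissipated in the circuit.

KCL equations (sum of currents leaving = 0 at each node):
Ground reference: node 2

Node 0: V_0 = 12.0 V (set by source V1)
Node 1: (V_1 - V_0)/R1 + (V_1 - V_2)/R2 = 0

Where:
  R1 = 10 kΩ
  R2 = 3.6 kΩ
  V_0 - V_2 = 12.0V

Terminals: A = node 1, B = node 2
Nodal analysis, taking node 2 as the 0 V reference.
Source V1 fixes V_0 = 12 V.
KCL at each unknown node (sum of currents leaving = 0; resistances in Ω):
  Node 1: (V_1 - 12)/10000 + (V_1 - 0)/3600 = 0
Collecting terms: 0.0003778 × V_1 = 0.0012  =>  V_1 = 3.176 V
Power in each resistor, P = (ΔV)²/R:
  P_R1 = (12 - 3.176)²/10000 = 0.007785 W
  P_R2 = (3.176 - 0)²/3600 = 0.002803 W
P_total = P_R1 + P_R2 = 0.01059 W

Final answer: 0.01059 W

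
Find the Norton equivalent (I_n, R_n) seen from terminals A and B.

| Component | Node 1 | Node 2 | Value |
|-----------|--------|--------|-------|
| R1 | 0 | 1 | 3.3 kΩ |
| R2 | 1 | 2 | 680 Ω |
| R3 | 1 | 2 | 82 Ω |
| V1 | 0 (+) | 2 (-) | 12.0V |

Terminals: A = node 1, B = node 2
Find the Thévenin equivalent first; then I_n = V_th/R_th and R_n = R_th.
Step 1 — V_th is the open-circuit voltage V_A - V_B (nothing connected across the terminals).
Nodal analysis, taking node 2 as the 0 V reference.
Source V1 fixes V_0 = 12 V.
KCL at each unknown node (sum of currents leaving = 0; resistances in Ω):
  Node 1: (V_1 - 12)/3300 + (V_1 - 0)/680 + (V_1 - 0)/82 = 0
Collecting terms: 0.01397 × V_1 = 0.003636  =>  V_1 = 0.2603 V
V_th = V_1 - V_2 = 0.2603 - 0 = 0.2603 V
Step 2 — R_th: zero the source — replace V1 by a short circuit (node 2 merges into node 0) — and find the resistance seen between A (node 1) and B (node 0).
Reduce the network between node 1 (A) and node 0 (B) by series/parallel combination:
  Rp1 = R1 ‖ R2 ‖ R3 (parallel, all between nodes 0 and 1) = 1/(1/3300 + 1/680 + 1/82) = 71.59 Ω
R_th = 71.59 Ω
I_n = V_th/R_th = 0.2603/71.59 = 0.003636 A, and R_n = R_th = 71.59 Ω

Final answer: I_n = 0.003636 A, R_n = 71.59 Ω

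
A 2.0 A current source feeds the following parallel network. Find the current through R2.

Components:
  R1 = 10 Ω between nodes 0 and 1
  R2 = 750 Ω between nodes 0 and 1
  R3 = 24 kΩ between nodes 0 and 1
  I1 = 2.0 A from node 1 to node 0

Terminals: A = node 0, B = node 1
All resistors sit directly between nodes 0 and 1, so they are in parallel and share one voltage V; the full source current 2 A splits among them.
1/R_par = 1/10 + 1/750 + 1/24000 = 0.1014 S  =>  R_par = 9.864 Ω
V = I × R_par = 2 × 9.864 = 19.73 V
I_R2 = V/R2 = 19.73/750 = 0.0263 A

Final answer: 0.0263 A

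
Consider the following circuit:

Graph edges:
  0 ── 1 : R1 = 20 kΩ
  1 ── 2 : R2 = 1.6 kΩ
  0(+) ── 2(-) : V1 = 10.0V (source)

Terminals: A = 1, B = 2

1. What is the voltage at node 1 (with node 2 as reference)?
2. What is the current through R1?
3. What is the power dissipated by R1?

Nodal analysis, taking node 2 as the 0 V reference.
Source V1 fixes V_0 = 10 V.
KCL at each unknown node (sum of currents leaving = 0; resistances in Ω):
  Node 1: (V_1 - 10)/20000 + (V_1 - 0)/1600 = 0
Collecting terms: 0.000675 × V_1 = 0.0005  =>  V_1 = 0.7407 V
Part 1:
  Read off the nodal solution: V_1 = 0.7407 V
Part 2:
  I_R1 = (V_0 - V_1)/R1 = (10 - 0.7407)/20000 = 0.000463 A
  Magnitude: I_R1 = 0.000463 A
Part 3:
  I_R1 = (V_0 - V_1)/R1 = (10 - 0.7407)/20000 = 0.000463 A
  P_R1 = I_R1² × R1 = (0.000463)² × 20000 = 0.004287 W

Final answers:
1. V_1 = 0.7407 V
2. I_R1 = 0.000463 A
3. P_R1 = 0.004287 W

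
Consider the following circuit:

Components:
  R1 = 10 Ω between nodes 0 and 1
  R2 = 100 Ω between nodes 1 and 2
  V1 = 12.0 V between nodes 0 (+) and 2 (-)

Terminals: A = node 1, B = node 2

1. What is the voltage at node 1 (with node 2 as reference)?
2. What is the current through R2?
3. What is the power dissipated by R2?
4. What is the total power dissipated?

Nodal analysis, taking node 2 as the 0 V reference.
Source V1 fixes V_0 = 12 V.
KCL at each unknown node (sum of currents leaving = 0; resistances in Ω):
  Node 1: (V_1 - 12)/10 + (V_1 - 0)/100 = 0
Collecting terms: 0.11 × V_1 = 1.2  =>  V_1 = 10.91 V
Part 1:
  Read off the nodal solution: V_1 = 10.91 V
Part 2:
  I_R2 = (V_1 - V_2)/R2 = (10.91 - 0)/100 = 0.1091 A
  Magnitude: I_R2 = 0.1091 A
Part 3:
  I_R2 = (V_1 - V_2)/R2 = (10.91 - 0)/100 = 0.1091 A
  P_R2 = I_R2² × R2 = (0.1091)² × 100 = 1.19 W
Part 4:
  Power in each resistor, P = (ΔV)²/R:
    P_R1 = (12 - 10.91)²/10 = 0.119 W
    P_R2 = (10.91 - 0)²/100 = 1.19 W
  P_total = P_R1 + P_R2 = 1.309 W

Final answers:
1. V_1 = 10.91 V
2. I_R2 = 0.1091 A
3. P_R2 = 1.19 W
4. P_total = 1.309 W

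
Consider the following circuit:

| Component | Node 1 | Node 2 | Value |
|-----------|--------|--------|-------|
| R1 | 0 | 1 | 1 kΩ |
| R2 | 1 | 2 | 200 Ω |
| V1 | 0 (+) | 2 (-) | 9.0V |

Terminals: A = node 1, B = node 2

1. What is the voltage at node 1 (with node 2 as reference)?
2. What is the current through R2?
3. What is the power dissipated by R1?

Nodal analysis, taking node 2 as the 0 V reference.
Source V1 fixes V_0 = 9 V.
KCL at each unknown node (sum of currents leaving = 0; resistances in Ω):
  Node 1: (V_1 - 9)/1000 + (V_1 - 0)/200 = 0
Collecting terms: 0.006 × V_1 = 0.009  =>  V_1 = 1.5 V
Part 1:
  Read off the nodal solution: V_1 = 1.5 V
Part 2:
  I_R2 = (V_1 - V_2)/R2 = (1.5 - 0)/200 = 0.0075 A
  Magnitude: I_R2 = 0.0075 A
Part 3:
  I_R1 = (V_0 - V_1)/R1 = (9 - 1.5)/1000 = 0.0075 A
  P_R1 = I_R1² × R1 = (0.0075)² × 1000 = 0.05625 W

Final answers:
1. V_1 = 1.5 V
2. I_R2 = 0.0075 A
3. P_R1 = 0.05625 W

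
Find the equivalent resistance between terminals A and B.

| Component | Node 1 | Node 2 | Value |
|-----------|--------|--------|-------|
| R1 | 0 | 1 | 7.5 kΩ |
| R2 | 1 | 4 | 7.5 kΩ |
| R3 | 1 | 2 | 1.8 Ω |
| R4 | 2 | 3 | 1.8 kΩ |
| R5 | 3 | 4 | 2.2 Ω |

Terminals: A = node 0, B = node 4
Reduce the network between node 0 (A) and node 4 (B) by series/parallel combination:
  Rs1 = R3 + R4 (series, joined only at node 2) = 1.8 + 1800 = 1802 Ω
  Rs2 = R5 + Rs1 (series, joined only at node 3) = 2.2 + 1802 = 1804 Ω
  Rp1 = R2 ‖ Rs2 (parallel, both between nodes 1 and 4) = 1/(1/7500 + 1/1804) = 1454 Ω
  Rs3 = R1 + Rp1 (series, joined only at node 1) = 7500 + 1454 = 8954 Ω
R_eq = 8.954 kΩ

Final answer: 8.954 kΩ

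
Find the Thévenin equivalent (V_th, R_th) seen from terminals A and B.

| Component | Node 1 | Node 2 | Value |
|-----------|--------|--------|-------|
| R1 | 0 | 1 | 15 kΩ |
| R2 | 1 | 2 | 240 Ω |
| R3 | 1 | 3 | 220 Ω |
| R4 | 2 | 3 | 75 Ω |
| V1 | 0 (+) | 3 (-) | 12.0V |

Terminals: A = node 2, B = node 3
Step 1 — V_th is the open-circuit voltage V_A - V_B (nothing connected across the terminals).
Nodal analysis, taking node 3 as the 0 V reference.
Source V1 fixes V_0 = 12 V.
KCL at each unknown node (sum of currents leaving = 0; resistances in Ω):
  Node 1: (V_1 - 12)/15000 + (V_1 - V_2)/240 + (V_1 - 0)/220 = 0
  Node 2: (V_2 - V_1)/240 + (V_2 - 0)/75 = 0
Collecting terms (coefficients in siemens):
  0.008779·V_1 - 0.004167·V_2 = 0.0008
  0.0175·V_2 - 0.004167·V_1 = 0
Determinant D = (0.008779)(0.0175) - (-0.004167)(-0.004167) = 0.0001363
V_1 = [(0.0008)(0.0175) - (-0.004167)(0)]/D = 0.1027 V
V_2 = [(0.008779)(0) - (0.0008)(-0.004167)]/D = 0.02446 V
V_th = V_2 - V_3 = 0.02446 - 0 = 0.02446 V
Step 2 — R_th: zero the source — replace V1 by a short circuit (node 3 merges into node 0) — and find the resistance seen between A (node 2) and B (node 0).
Reduce the network between node 2 (A) and node 0 (B) by series/parallel combination:
  Rp1 = R1 ‖ R3 (parallel, both between nodes 0 and 1) = 1/(1/15000 + 1/220) = 216.8 Ω
  Rs1 = R2 + Rp1 (series, joined only at node 1) = 240 + 216.8 = 456.8 Ω
  Rp2 = R4 ‖ Rs1 (parallel, both between nodes 0 and 2) = 1/(1/75 + 1/456.8) = 64.42 Ω
R_th = 64.42 Ω

Final answer: V_th = 0.02446 V, R_th = 64.42 Ω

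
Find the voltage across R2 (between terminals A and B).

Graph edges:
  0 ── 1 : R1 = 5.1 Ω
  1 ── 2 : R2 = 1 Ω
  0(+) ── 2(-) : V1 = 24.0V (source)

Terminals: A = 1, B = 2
R1 and R2 are in series across V1 (node 0 → node 1 → node 2), and the output A–B is taken across R2, so this is a voltage divider.
Series current: I = V1/(R1 + R2) = 24/(5.1 + 1) = 24/6.1 = 3.934 A
V_R2 = I × R2 = V1 × R2/(R1 + R2) = 24 × 1/6.1 = 3.934 V

Final answer: 3.934 V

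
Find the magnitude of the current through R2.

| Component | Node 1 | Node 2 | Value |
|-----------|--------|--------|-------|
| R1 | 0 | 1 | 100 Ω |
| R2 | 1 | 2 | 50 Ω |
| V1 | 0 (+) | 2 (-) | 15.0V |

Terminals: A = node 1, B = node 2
Nodal analysis, taking node 2 as the 0 V reference.
Source V1 fixes V_0 = 15 V.
KCL at each unknown node (sum of currents leaving = 0; resistances in Ω):
  Node 1: (V_1 - 15)/100 + (V_1 - 0)/50 = 0
Collecting terms: 0.03 × V_1 = 0.15  =>  V_1 = 5 V
I_R2 = (V_1 - V_2)/R2 = (5 - 0)/50 = 0.1 A
|I_R2| = 0.1 A

Final answer: |I_R2| = 0.1 A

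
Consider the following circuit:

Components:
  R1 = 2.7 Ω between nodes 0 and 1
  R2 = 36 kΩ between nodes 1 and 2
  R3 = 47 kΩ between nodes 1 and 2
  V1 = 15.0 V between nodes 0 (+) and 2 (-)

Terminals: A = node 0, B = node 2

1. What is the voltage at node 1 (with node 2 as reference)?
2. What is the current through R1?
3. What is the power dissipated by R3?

Nodal analysis, taking node 2 as the 0 V reference.
Source V1 fixes V_0 = 15 V.
KCL at each unknown node (sum of currents leaving = 0; resistances in Ω):
  Node 1: (V_1 - 15)/2.7 + (V_1 - 0)/36000 + (V_1 - 0)/47000 = 0
Collecting terms: 0.3704 × V_1 = 5.556  =>  V_1 = 15 V
Part 1:
  Read off the nodal solution: V_1 = 15 V
Part 2:
  I_R1 = (V_0 - V_1)/R1 = (15 - 15)/2.7 = 0.0007357 A
  Magnitude: I_R1 = 0.0007357 A
Part 3:
  I_R3 = (V_1 - V_2)/R3 = (15 - 0)/47000 = 0.0003191 A
  P_R3 = I_R3² × R3 = (0.0003191)² × 47000 = 0.004786 W

Final answers:
1. V_1 = 15 V
2. I_R1 = 0.0007357 A
3. P_R3 = 0.004786 W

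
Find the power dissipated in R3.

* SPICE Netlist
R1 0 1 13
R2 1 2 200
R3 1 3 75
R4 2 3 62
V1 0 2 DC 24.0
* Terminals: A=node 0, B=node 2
Nodal analysis, taking node 2 as the 0 V reference.
Source V1 fixes V_0 = 24 V.
KCL at each unknown node (sum of currents leaving = 0; resistances in Ω):
  Node 1: (V_1 - 24)/13 + (V_1 - 0)/200 + (V_1 - V_3)/75 = 0
  Node 3: (V_3 - V_1)/75 + (V_3 - 0)/62 = 0
Collecting terms (coefficients in siemens):
  0.09526·V_1 - 0.01333·V_3 = 1.846
  0.02946·V_3 - 0.01333·V_1 = 0
Determinant D = (0.09526)(0.02946) - (-0.01333)(-0.01333) = 0.002629
V_1 = [(1.846)(0.02946) - (-0.01333)(0)]/D = 20.69 V
V_3 = [(0.09526)(0) - (1.846)(-0.01333)]/D = 9.364 V
I_R3 = (V_1 - V_3)/R3 = (20.69 - 9.364)/75 = 0.151 A
P_R3 = I_R3² × R3 = (0.151)² × 75 = 1.711 W

Final answer: 1.711 W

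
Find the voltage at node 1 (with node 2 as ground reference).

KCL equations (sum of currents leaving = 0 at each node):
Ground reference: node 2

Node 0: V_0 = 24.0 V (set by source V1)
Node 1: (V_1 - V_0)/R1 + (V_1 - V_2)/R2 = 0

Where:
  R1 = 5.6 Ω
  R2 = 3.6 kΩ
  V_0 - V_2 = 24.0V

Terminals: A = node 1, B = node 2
Nodal analysis, taking node 2 as the 0 V reference.
Source V1 fixes V_0 = 24 V.
KCL at each unknown node (sum of currents leaving = 0; resistances in Ω):
  Node 1: (V_1 - 24)/5.6 + (V_1 - 0)/3600 = 0
Collecting terms: 0.1788 × V_1 = 4.286  =>  V_1 = 23.96 V
The requested potential is V_1 = 23.96 V.

Final answer: V_1 = 23.96 V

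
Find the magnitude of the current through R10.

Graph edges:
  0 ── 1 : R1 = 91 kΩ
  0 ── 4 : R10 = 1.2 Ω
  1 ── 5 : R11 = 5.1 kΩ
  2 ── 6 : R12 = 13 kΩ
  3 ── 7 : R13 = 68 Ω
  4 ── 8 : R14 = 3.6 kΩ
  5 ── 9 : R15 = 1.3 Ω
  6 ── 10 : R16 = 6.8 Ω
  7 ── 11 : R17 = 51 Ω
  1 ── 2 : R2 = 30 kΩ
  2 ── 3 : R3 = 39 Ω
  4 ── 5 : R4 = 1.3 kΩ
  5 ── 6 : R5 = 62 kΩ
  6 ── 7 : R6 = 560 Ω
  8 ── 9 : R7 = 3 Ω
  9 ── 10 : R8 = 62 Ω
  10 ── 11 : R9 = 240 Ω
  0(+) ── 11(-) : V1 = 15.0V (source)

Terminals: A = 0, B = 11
Nodal analysis, taking node 11 as the 0 V reference.
Source V1 fixes V_0 = 15 V.
KCL at each unknown node (sum of currents leaving = 0; resistances in Ω):
  Node 1: (V_1 - 15)/91000 + (V_1 - V_2)/30000 + (V_1 - V_5)/5100 = 0
  Node 2: (V_2 - V_1)/30000 + (V_2 - V_3)/39 + (V_2 - V_6)/13000 = 0
  Node 3: (V_3 - V_2)/39 + (V_3 - V_7)/68 = 0
  Node 4: (V_4 - V_5)/1300 + (V_4 - 15)/1.2 + (V_4 - V_8)/3600 = 0
  Node 5: (V_5 - V_4)/1300 + (V_5 - V_6)/62000 + (V_5 - V_1)/5100 + (V_5 - V_9)/1.3 = 0
  Node 6: (V_6 - V_5)/62000 + (V_6 - V_7)/560 + (V_6 - V_2)/13000 + (V_6 - V_10)/6.8 = 0
  Node 7: (V_7 - V_6)/560 + (V_7 - V_3)/68 + (V_7 - 0)/51 = 0
  Node 8: (V_8 - V_9)/3 + (V_8 - V_4)/3600 = 0
  Node 9: (V_9 - V_8)/3 + (V_9 - V_10)/62 + (V_9 - V_5)/1.3 = 0
  Node 10: (V_10 - V_9)/62 + (V_10 - 0)/240 + (V_10 - V_6)/6.8 = 0
Collecting terms (coefficients in siemens):
  0.0002404·V_1 - 0.00003333·V_2 - 0.0001961·V_5 = 0.0001648
  0.02575·V_2 - 0.00003333·V_1 - 0.02564·V_3 - 0.00007692·V_6 = 0
  0.04035·V_3 - 0.02564·V_2 - 0.01471·V_7 = 0
  0.8344·V_4 - 0.0007692·V_5 - 0.0002778·V_8 = 12.5
  0.7702·V_5 - 0.0001961·V_1 - 0.0007692·V_4 - 0.00001613·V_6 - 0.7692·V_9 = 0
  0.1489·V_6 - 0.00007692·V_2 - 0.00001613·V_5 - 0.001786·V_7 - 0.1471·V_10 = 0
  0.0361·V_7 - 0.01471·V_3 - 0.001786·V_6 = 0
  0.3336·V_8 - 0.0002778·V_4 - 0.3333·V_9 = 0
  1.119·V_9 - 0.7692·V_5 - 0.3333·V_8 - 0.01613·V_10 = 0
  0.1674·V_10 - 0.1471·V_6 - 0.01613·V_9 = 0
Solving these 10 simultaneous equations (Gaussian elimination) gives:
  V_1 = 3.126 V, V_2 = 0.216 V, V_3 = 0.2064 V, V_4 = 14.98 V
  V_5 = 2.955 V, V_6 = 2.137 V, V_7 = 0.1898 V, V_8 = 2.953 V
  V_9 = 2.943 V, V_10 = 2.161 V
I_R10 = (V_0 - V_4)/R10 = (15 - 14.98)/1.2 = 0.0126 A
|I_R10| = 0.0126 A

Final answer: |I_R10| = 0.0126 A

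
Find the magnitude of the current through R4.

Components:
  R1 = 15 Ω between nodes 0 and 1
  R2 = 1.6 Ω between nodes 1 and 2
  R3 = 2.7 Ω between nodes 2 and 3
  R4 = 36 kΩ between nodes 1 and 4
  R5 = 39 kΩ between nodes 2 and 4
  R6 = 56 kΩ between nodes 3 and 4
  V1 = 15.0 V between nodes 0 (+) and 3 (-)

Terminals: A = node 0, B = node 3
Nodal analysis, taking node 3 as the 0 V reference.
Source V1 fixes V_0 = 15 V.
KCL at each unknown node (sum of currents leaving = 0; resistances in Ω):
  Node 1: (V_1 - 15)/15 + (V_1 - V_2)/1.6 + (V_1 - V_4)/36000 = 0
  Node 2: (V_2 - V_1)/1.6 + (V_2 - 0)/2.7 + (V_2 - V_4)/39000 = 0
  Node 4: (V_4 - V_1)/36000 + (V_4 - V_2)/39000 + (V_4 - 0)/56000 = 0
Collecting terms (coefficients in siemens):
  0.6917·V_1 - 0.625·V_2 - 0.00002778·V_4 = 1
  0.9954·V_2 - 0.625·V_1 - 0.00002564·V_4 = 0
  0.00007128·V_4 - 0.00002778·V_1 - 0.00002564·V_2 = 0
Solving these 3 simultaneous equations (Gaussian elimination) gives:
  V_1 = 3.342 V, V_2 = 2.098 V, V_4 = 2.057 V
I_R4 = (V_1 - V_4)/R4 = (3.342 - 2.057)/36000 = 0.00003568 A
|I_R4| = 0.00003568 A

Final answer: |I_R4| = 3.568e-05 A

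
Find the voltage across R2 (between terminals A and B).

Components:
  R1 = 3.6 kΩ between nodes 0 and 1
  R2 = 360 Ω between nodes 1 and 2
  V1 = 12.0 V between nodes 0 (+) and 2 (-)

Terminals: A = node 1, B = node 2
R1 and R2 are in series across V1 (node 0 → node 1 → node 2), and the output A–B is taken across R2, so this is a voltage divider.
Series current: I = V1/(R1 + R2) = 12/(3600 + 360) = 12/3960 = 0.00303 A
V_R2 = I × R2 = V1 × R2/(R1 + R2) = 12 × 360/3960 = 1.091 V

Final answer: 1.091 V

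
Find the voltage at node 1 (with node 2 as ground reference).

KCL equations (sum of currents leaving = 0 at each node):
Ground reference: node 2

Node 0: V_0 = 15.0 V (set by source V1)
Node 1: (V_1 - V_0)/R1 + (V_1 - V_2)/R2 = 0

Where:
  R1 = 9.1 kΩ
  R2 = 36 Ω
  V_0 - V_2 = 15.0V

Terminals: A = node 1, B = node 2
Nodal analysis, taking node 2 as the 0 V reference.
Source V1 fixes V_0 = 15 V.
KCL at each unknown node (sum of currents leaving = 0; resistances in Ω):
  Node 1: (V_1 - 15)/9100 + (V_1 - 0)/36 = 0
Collecting terms: 0.02789 × V_1 = 0.001648  =>  V_1 = 0.05911 V
The requested potential is V_1 = 0.05911 V.

Final answer: V_1 = 0.05911 V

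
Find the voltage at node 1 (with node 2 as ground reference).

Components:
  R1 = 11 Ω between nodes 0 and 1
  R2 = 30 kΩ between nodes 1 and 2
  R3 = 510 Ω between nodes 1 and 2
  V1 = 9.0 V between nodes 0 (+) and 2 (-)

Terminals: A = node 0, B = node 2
Nodal analysis, taking node 2 as the 0 V reference.
Source V1 fixes V_0 = 9 V.
KCL at each unknown node (sum of currents leaving = 0; resistances in Ω):
  Node 1: (V_1 - 9)/11 + (V_1 - 0)/30000 + (V_1 - 0)/510 = 0
Collecting terms: 0.0929 × V_1 = 0.8182  =>  V_1 = 8.807 V
The requested potential is V_1 = 8.807 V.

Final answer: V_1 = 8.807 V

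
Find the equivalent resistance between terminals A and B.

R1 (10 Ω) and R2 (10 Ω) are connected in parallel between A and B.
Reduce the network between node 0 (A) and node 1 (B) by series/parallel combination:
  Rp1 = R1 ‖ R2 (parallel, both between nodes 0 and 1) = 1/(1/10 + 1/10) = 5 Ω
R_eq = 5 Ω

Final answer: 5 Ω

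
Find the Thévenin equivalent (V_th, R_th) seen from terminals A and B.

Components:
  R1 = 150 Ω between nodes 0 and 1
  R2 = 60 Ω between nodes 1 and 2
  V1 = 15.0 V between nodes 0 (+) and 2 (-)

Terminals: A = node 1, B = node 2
Step 1 — V_th is the open-circuit voltage V_A - V_B (nothing connected across the terminals).
Nodal analysis, taking node 2 as the 0 V reference.
Source V1 fixes V_0 = 15 V.
KCL at each unknown node (sum of currents leaving = 0; resistances in Ω):
  Node 1: (V_1 - 15)/150 + (V_1 - 0)/60 = 0
Collecting terms: 0.02333 × V_1 = 0.1  =>  V_1 = 4.286 V
V_th = V_1 - V_2 = 4.286 - 0 = 4.286 V
Step 2 — R_th: zero the source — replace V1 by a short circuit (node 2 merges into node 0) — and find the resistance seen between A (node 1) and B (node 0).
Reduce the network between node 1 (A) and node 0 (B) by series/parallel combination:
  Rp1 = R1 ‖ R2 (parallel, both between nodes 0 and 1) = 1/(1/150 + 1/60) = 42.86 Ω
R_th = 42.86 Ω

Final answer: V_th = 4.286 V, R_th = 42.86 Ω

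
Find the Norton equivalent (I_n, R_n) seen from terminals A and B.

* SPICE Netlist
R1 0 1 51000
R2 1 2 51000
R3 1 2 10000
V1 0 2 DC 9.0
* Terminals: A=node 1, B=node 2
Find the Thévenin equivalent first; then I_n = V_th/R_th and R_n = R_th.
Step 1 — V_th is the open-circuit voltage V_A - V_B (nothing connected across the terminals).
Nodal analysis, taking node 2 as the 0 V reference.
Source V1 fixes V_0 = 9 V.
KCL at each unknown node (sum of currents leaving = 0; resistances in Ω):
  Node 1: (V_1 - 9)/51000 + (V_1 - 0)/51000 + (V_1 - 0)/10000 = 0
Collecting terms: 0.0001392 × V_1 = 0.0001765  =>  V_1 = 1.268 V
V_th = V_1 - V_2 = 1.268 - 0 = 1.268 V
Step 2 — R_th: zero the source — replace V1 by a short circuit (node 2 merges into node 0) — and find the resistance seen between A (node 1) and B (node 0).
Reduce the network between node 1 (A) and node 0 (B) by series/parallel combination:
  Rp1 = R1 ‖ R2 ‖ R3 (parallel, all between nodes 0 and 1) = 1/(1/51000 + 1/51000 + 1/10000) = 7183 Ω
R_th = 7.183 kΩ
I_n = V_th/R_th = 1.268/7183 = 0.0001765 A, and R_n = R_th = 7.183 kΩ

Final answer: I_n = 0.0001765 A, R_n = 7.183 kΩ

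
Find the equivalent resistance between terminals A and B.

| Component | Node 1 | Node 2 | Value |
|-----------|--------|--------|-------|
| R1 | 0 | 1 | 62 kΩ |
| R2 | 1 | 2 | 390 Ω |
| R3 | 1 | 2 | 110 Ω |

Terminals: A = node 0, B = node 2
Reduce the network between node 0 (A) and node 2 (B) by series/parallel combination:
  Rp1 = R2 ‖ R3 (parallel, both between nodes 1 and 2) = 1/(1/390 + 1/110) = 85.8 Ω
  Rs1 = R1 + Rp1 (series, joined only at node 1) = 62000 + 85.8 = 62090 Ω
R_eq = 62.09 kΩ

Final answer: 62.09 kΩ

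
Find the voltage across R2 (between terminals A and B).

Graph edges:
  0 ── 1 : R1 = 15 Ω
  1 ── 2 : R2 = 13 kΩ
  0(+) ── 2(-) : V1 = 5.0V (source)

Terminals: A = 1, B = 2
R1 and R2 are in series across V1 (node 0 → node 1 → node 2), and the output A–B is taken across R2, so this is a voltage divider.
Series current: I = V1/(R1 + R2) = 5/(15 + 13000) = 5/13020 = 0.0003842 A
V_R2 = I × R2 = V1 × R2/(R1 + R2) = 5 × 13000/13020 = 4.994 V

Final answer: 4.994 V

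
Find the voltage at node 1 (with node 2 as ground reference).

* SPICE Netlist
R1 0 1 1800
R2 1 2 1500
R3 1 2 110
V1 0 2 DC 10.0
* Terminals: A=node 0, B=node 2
Nodal analysis, taking node 2 as the 0 V reference.
Source V1 fixes V_0 = 10 V.
KCL at each unknown node (sum of currents leaving = 0; resistances in Ω):
  Node 1: (V_1 - 10)/1800 + (V_1 - 0)/1500 + (V_1 - 0)/110 = 0
Collecting terms: 0.01031 × V_1 = 0.005556  =>  V_1 = 0.5387 V
The requested potential is V_1 = 0.5387 V.

Final answer: V_1 = 0.5387 V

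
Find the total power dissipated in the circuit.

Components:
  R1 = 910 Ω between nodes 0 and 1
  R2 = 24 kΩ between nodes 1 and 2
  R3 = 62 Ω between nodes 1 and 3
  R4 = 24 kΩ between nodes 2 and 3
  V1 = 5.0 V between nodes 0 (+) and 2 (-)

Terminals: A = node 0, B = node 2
Nodal analysis, taking node 2 as the 0 V reference.
Source V1 fixes V_0 = 5 V.
KCL at each unknown node (sum of currents leaving = 0; resistances in Ω):
  Node 1: (V_1 - 5)/910 + (V_1 - 0)/24000 + (V_1 - V_3)/62 = 0
  Node 3: (V_3 - V_1)/62 + (V_3 - 0)/24000 = 0
Collecting terms (coefficients in siemens):
  0.01727·V_1 - 0.01613·V_3 = 0.005495
  0.01617·V_3 - 0.01613·V_1 = 0
Determinant D = (0.01727)(0.01617) - (-0.01613)(-0.01613) = 0.00001912
V_1 = [(0.005495)(0.01617) - (-0.01613)(0)]/D = 4.648 V
V_3 = [(0.01727)(0) - (0.005495)(-0.01613)]/D = 4.636 V
Power in each resistor, P = (ΔV)²/R:
  P_R1 = (5 - 4.648)²/910 = 0.0001362 W
  P_R2 = (4.648 - 0)²/24000 = 0.0009002 W
  P_R3 = (4.648 - 4.636)²/62 = 0.000002313 W
  P_R4 = (0 - 4.636)²/24000 = 0.0008955 W
P_total = P_R1 + P_R2 + P_R3 + P_R4 = 0.001934 W

Final answer: 0.001934 W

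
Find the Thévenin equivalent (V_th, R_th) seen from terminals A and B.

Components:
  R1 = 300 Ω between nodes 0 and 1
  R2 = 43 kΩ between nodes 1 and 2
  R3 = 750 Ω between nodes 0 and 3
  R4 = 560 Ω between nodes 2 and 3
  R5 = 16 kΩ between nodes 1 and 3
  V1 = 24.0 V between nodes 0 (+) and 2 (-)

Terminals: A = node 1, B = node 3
Step 1 — V_th is the open-circuit voltage V_A - V_B (nothing connected across the terminals).
Nodal analysis, taking node 2 as the 0 V reference.
Source V1 fixes V_0 = 24 V.
KCL at each unknown node (sum of currents leaving = 0; resistances in Ω):
  Node 1: (V_1 - 24)/300 + (V_1 - 0)/43000 + (V_1 - V_3)/16000 = 0
  Node 3: (V_3 - 24)/750 + (V_3 - 0)/560 + (V_3 - V_1)/16000 = 0
Collecting terms (coefficients in siemens):
  0.003419·V_1 - 0.0000625·V_3 = 0.08
  0.003182·V_3 - 0.0000625·V_1 = 0.032
Determinant D = (0.003419)(0.003182) - (-0.0000625)(-0.0000625) = 0.00001087
V_1 = [(0.08)(0.003182) - (-0.0000625)(0.032)]/D = 23.59 V
V_3 = [(0.003419)(0.032) - (0.08)(-0.0000625)]/D = 10.52 V
V_th = V_1 - V_3 = 23.59 - 10.52 = 13.07 V
Step 2 — R_th: zero the source — replace V1 by a short circuit (node 2 merges into node 0) — and find the resistance seen between A (node 1) and B (node 3).
Reduce the network between node 1 (A) and node 3 (B) by series/parallel combination:
  Rp1 = R1 ‖ R2 (parallel, both between nodes 0 and 1) = 1/(1/300 + 1/43000) = 297.9 Ω
  Rp2 = R3 ‖ R4 (parallel, both between nodes 0 and 3) = 1/(1/750 + 1/560) = 320.6 Ω
  Rs1 = Rp1 + Rp2 (series, joined only at node 0) = 297.9 + 320.6 = 618.5 Ω
  Rp3 = R5 ‖ Rs1 (parallel, both between nodes 1 and 3) = 1/(1/16000 + 1/618.5) = 595.5 Ω
R_th = 595.5 Ω

Final answer: V_th = 13.07 V, R_th = 595.5 Ω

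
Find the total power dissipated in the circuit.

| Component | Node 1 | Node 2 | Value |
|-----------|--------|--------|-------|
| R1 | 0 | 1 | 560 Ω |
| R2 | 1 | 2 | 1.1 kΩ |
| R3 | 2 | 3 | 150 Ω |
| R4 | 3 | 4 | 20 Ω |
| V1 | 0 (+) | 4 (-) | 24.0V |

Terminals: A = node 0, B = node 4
Nodal analysis, taking node 4 as the 0 V reference.
Source V1 fixes V_0 = 24 V.
KCL at each unknown node (sum of currents leaving = 0; resistances in Ω):
  Node 1: (V_1 - 24)/560 + (V_1 - V_2)/1100 = 0
  Node 2: (V_2 - V_1)/1100 + (V_2 - V_3)/150 = 0
  Node 3: (V_3 - V_2)/150 + (V_3 - 0)/20 = 0
Collecting terms (coefficients in siemens):
  0.002695·V_1 - 0.0009091·V_2 = 0.04286
  0.007576·V_2 - 0.0009091·V_1 - 0.006667·V_3 = 0
  0.05667·V_3 - 0.006667·V_2 = 0
Solving these 3 simultaneous equations (Gaussian elimination) gives:
  V_1 = 16.66 V, V_2 = 2.23 V, V_3 = 0.2623 V
Power in each resistor, P = (ΔV)²/R:
  P_R1 = (24 - 16.66)²/560 = 0.09632 W
  P_R2 = (16.66 - 2.23)²/1100 = 0.1892 W
  P_R3 = (2.23 - 0.2623)²/150 = 0.0258 W
  P_R4 = (0.2623 - 0)²/20 = 0.00344 W
P_total = P_R1 + P_R2 + P_R3 + P_R4 = 0.3148 W

Final answer: 0.3148 W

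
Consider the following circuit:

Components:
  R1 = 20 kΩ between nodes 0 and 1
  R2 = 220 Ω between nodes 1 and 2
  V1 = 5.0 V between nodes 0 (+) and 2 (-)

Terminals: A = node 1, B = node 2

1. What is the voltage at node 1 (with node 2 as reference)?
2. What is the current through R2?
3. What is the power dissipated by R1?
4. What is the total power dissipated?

Nodal analysis, taking node 2 as the 0 V reference.
Source V1 fixes V_0 = 5 V.
KCL at each unknown node (sum of currents leaving = 0; resistances in Ω):
  Node 1: (V_1 - 5)/20000 + (V_1 - 0)/220 = 0
Collecting terms: 0.004595 × V_1 = 0.00025  =>  V_1 = 0.0544 V
Part 1:
  Read off the nodal solution: V_1 = 0.0544 V
Part 2:
  I_R2 = (V_1 - V_2)/R2 = (0.0544 - 0)/220 = 0.0002473 A
  Magnitude: I_R2 = 0.0002473 A
Part 3:
  I_R1 = (V_0 - V_1)/R1 = (5 - 0.0544)/20000 = 0.0002473 A
  P_R1 = I_R1² × R1 = (0.0002473)² × 20000 = 0.001223 W
Part 4:
  Power in each resistor, P = (ΔV)²/R:
    P_R1 = (5 - 0.0544)²/20000 = 0.001223 W
    P_R2 = (0.0544 - 0)²/220 = 0.00001345 W
  P_total = P_R1 + P_R2 = 0.001236 W

Final answers:
1. V_1 = 0.0544 V
2. I_R2 = 0.0002473 A
3. P_R1 = 0.001223 W
4. P_total = 0.001236 W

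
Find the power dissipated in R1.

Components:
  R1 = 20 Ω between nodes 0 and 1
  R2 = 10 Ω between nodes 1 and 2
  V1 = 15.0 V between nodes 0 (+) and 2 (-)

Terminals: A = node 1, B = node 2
Nodal analysis, taking node 2 as the 0 V reference.
Source V1 fixes V_0 = 15 V.
KCL at each unknown node (sum of currents leaving = 0; resistances in Ω):
  Node 1: (V_1 - 15)/20 + (V_1 - 0)/10 = 0
Collecting terms: 0.15 × V_1 = 0.75  =>  V_1 = 5 V
I_R1 = (V_0 - V_1)/R1 = (15 - 5)/20 = 0.5 A
P_R1 = I_R1² × R1 = (0.5)² × 20 = 5 W

Final answer: 5 W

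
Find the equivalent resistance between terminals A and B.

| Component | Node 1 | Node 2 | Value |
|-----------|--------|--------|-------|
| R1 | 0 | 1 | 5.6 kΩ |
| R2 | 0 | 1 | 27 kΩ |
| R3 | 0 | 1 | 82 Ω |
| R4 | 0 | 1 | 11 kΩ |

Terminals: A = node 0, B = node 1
Reduce the network between node 0 (A) and node 1 (B) by series/parallel combination:
  Rp1 = R1 ‖ R2 ‖ R3 ‖ R4 (parallel, all between nodes 0 and 1) = 1/(1/5600 + 1/27000 + 1/82 + 1/11000) = 79.99 Ω
R_eq = 79.99 Ω

Final answer: 79.99 Ω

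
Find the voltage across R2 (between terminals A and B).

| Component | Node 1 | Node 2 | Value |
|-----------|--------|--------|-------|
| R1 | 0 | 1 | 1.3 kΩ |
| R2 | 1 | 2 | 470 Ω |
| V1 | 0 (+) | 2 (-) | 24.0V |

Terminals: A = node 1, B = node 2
R1 and R2 are in series across V1 (node 0 → node 1 → node 2), and the output A–B is taken across R2, so this is a voltage divider.
Series current: I = V1/(R1 + R2) = 24/(1300 + 470) = 24/1770 = 0.01356 A
V_R2 = I × R2 = V1 × R2/(R1 + R2) = 24 × 470/1770 = 6.373 V

Final answer: 6.373 V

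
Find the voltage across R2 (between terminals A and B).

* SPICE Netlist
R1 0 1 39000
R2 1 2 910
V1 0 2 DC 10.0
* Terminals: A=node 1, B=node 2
R1 and R2 are in series across V1 (node 0 → node 1 → node 2), and the output A–B is taken across R2, so this is a voltage divider.
Series current: I = V1/(R1 + R2) = 10/(39000 + 910) = 10/39910 = 0.0002506 A
V_R2 = I × R2 = V1 × R2/(R1 + R2) = 10 × 910/39910 = 0.228 V

Final answer: 0.228 V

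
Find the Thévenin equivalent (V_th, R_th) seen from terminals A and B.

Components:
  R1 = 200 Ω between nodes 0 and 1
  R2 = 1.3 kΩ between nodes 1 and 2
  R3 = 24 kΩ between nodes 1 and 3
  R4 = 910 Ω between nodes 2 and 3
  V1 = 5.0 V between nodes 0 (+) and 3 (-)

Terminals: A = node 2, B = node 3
Step 1 — V_th is the open-circuit voltage V_A - V_B (nothing connected across the terminals).
Nodal analysis, taking node 3 as the 0 V reference.
Source V1 fixes V_0 = 5 V.
KCL at each unknown node (sum of currents leaving = 0; resistances in Ω):
  Node 1: (V_1 - 5)/200 + (V_1 - V_2)/1300 + (V_1 - 0)/24000 = 0
  Node 2: (V_2 - V_1)/1300 + (V_2 - 0)/910 = 0
Collecting terms (coefficients in siemens):
  0.005811·V_1 - 0.0007692·V_2 = 0.025
  0.001868·V_2 - 0.0007692·V_1 = 0
Determinant D = (0.005811)(0.001868) - (-0.0007692)(-0.0007692) = 0.00001026
V_1 = [(0.025)(0.001868) - (-0.0007692)(0)]/D = 4.55 V
V_2 = [(0.005811)(0) - (0.025)(-0.0007692)]/D = 1.874 V
V_th = V_2 - V_3 = 1.874 - 0 = 1.874 V
Step 2 — R_th: zero the source — replace V1 by a short circuit (node 3 merges into node 0) — and find the resistance seen between A (node 2) and B (node 0).
Reduce the network between node 2 (A) and node 0 (B) by series/parallel combination:
  Rp1 = R1 ‖ R3 (parallel, both between nodes 0 and 1) = 1/(1/200 + 1/24000) = 198.3 Ω
  Rs1 = R2 + Rp1 (series, joined only at node 1) = 1300 + 198.3 = 1498 Ω
  Rp2 = R4 ‖ Rs1 (parallel, both between nodes 0 and 2) = 1/(1/910 + 1/1498) = 566.2 Ω
R_th = 566.2 Ω

Final answer: V_th = 1.874 V, R_th = 566.2 Ω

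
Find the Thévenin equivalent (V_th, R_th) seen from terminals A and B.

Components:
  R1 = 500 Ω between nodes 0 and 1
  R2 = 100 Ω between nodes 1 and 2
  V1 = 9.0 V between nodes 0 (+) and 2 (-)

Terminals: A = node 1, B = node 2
Step 1 — V_th is the open-circuit voltage V_A - V_B (nothing connected across the terminals).
Nodal analysis, taking node 2 as the 0 V reference.
Source V1 fixes V_0 = 9 V.
KCL at each unknown node (sum of currents leaving = 0; resistances in Ω):
  Node 1: (V_1 - 9)/500 + (V_1 - 0)/100 = 0
Collecting terms: 0.012 × V_1 = 0.018  =>  V_1 = 1.5 V
V_th = V_1 - V_2 = 1.5 - 0 = 1.5 V
Step 2 — R_th: zero the source — replace V1 by a short circuit (node 2 merges into node 0) — and find the resistance seen between A (node 1) and B (node 0).
Reduce the network between node 1 (A) and node 0 (B) by series/parallel combination:
  Rp1 = R1 ‖ R2 (parallel, both between nodes 0 and 1) = 1/(1/500 + 1/100) = 83.33 Ω
R_th = 83.33 Ω

Final answer: V_th = 1.5 V, R_th = 83.33 Ω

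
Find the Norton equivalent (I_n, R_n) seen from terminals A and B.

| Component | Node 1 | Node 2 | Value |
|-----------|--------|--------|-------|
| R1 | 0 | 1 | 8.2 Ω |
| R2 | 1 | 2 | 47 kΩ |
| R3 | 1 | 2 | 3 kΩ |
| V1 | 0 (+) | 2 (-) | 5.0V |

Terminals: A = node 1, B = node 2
Find the Thévenin equivalent first; then I_n = V_th/R_th and R_n = R_th.
Step 1 — V_th is the open-circuit voltage V_A - V_B (nothing connected across the terminals).
Nodal analysis, taking node 2 as the 0 V reference.
Source V1 fixes V_0 = 5 V.
KCL at each unknown node (sum of currents leaving = 0; resistances in Ω):
  Node 1: (V_1 - 5)/8.2 + (V_1 - 0)/47000 + (V_1 - 0)/3000 = 0
Collecting terms: 0.1223 × V_1 = 0.6098  =>  V_1 = 4.986 V
V_th = V_1 - V_2 = 4.986 - 0 = 4.986 V
Step 2 — R_th: zero the source — replace V1 by a short circuit (node 2 merges into node 0) — and find the resistance seen between A (node 1) and B (node 0).
Reduce the network between node 1 (A) and node 0 (B) by series/parallel combination:
  Rp1 = R1 ‖ R2 ‖ R3 (parallel, all between nodes 0 and 1) = 1/(1/8.2 + 1/47000 + 1/3000) = 8.176 Ω
R_th = 8.176 Ω
I_n = V_th/R_th = 4.986/8.176 = 0.6098 A, and R_n = R_th = 8.176 Ω

Final answer: I_n = 0.6098 A, R_n = 8.176 Ω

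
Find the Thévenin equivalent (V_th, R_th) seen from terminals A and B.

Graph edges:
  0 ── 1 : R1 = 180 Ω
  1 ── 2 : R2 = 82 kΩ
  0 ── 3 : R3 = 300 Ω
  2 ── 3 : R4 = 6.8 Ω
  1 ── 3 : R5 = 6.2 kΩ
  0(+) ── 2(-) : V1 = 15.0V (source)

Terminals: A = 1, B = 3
Step 1 — V_th is the open-circuit voltage V_A - V_B (nothing connected across the terminals).
Nodal analysis, taking node 2 as the 0 V reference.
Source V1 fixes V_0 = 15 V.
KCL at each unknown node (sum of currents leaving = 0; resistances in Ω):
  Node 1: (V_1 - 15)/180 + (V_1 - 0)/82000 + (V_1 - V_3)/6200 = 0
  Node 3: (V_3 - 15)/300 + (V_3 - 0)/6.8 + (V_3 - V_1)/6200 = 0
Collecting terms (coefficients in siemens):
  0.005729·V_1 - 0.0001613·V_3 = 0.08333
  0.1506·V_3 - 0.0001613·V_1 = 0.05
Determinant D = (0.005729)(0.1506) - (-0.0001613)(-0.0001613) = 0.0008625
V_1 = [(0.08333)(0.1506) - (-0.0001613)(0.05)]/D = 14.56 V
V_3 = [(0.005729)(0.05) - (0.08333)(-0.0001613)]/D = 0.3477 V
V_th = V_1 - V_3 = 14.56 - 0.3477 = 14.21 V
Step 2 — R_th: zero the source — replace V1 by a short circuit (node 2 merges into node 0) — and find the resistance seen between A (node 1) and B (node 3).
Reduce the network between node 1 (A) and node 3 (B) by series/parallel combination:
  Rp1 = R1 ‖ R2 (parallel, both between nodes 0 and 1) = 1/(1/180 + 1/82000) = 179.6 Ω
  Rp2 = R3 ‖ R4 (parallel, both between nodes 0 and 3) = 1/(1/300 + 1/6.8) = 6.649 Ω
  Rs1 = Rp1 + Rp2 (series, joined only at node 0) = 179.6 + 6.649 = 186.3 Ω
  Rp3 = R5 ‖ Rs1 (parallel, both between nodes 1 and 3) = 1/(1/6200 + 1/186.3) = 180.8 Ω
R_th = 180.8 Ω

Final answer: V_th = 14.21 V, R_th = 180.8 Ω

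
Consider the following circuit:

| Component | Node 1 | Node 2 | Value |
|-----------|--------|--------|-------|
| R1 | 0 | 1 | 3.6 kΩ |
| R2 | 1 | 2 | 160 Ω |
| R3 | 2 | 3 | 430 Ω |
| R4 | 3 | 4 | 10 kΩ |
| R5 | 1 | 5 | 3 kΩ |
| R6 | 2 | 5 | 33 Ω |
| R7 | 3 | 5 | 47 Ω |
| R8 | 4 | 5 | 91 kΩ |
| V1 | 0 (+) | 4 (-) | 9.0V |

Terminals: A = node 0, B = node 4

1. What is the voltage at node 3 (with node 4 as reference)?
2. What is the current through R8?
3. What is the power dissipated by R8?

Nodal analysis, taking node 4 as the 0 V reference.
Source V1 fixes V_0 = 9 V.
KCL at each unknown node (sum of currents leaving = 0; resistances in Ω):
  Node 1: (V_1 - 9)/3600 + (V_1 - V_2)/160 + (V_1 - V_5)/3000 = 0
  Node 2: (V_2 - V_1)/160 + (V_2 - V_3)/430 + (V_2 - V_5)/33 = 0
  Node 3: (V_3 - V_2)/430 + (V_3 - 0)/10000 + (V_3 - V_5)/47 = 0
  Node 5: (V_5 - V_1)/3000 + (V_5 - V_2)/33 + (V_5 - V_3)/47 + (V_5 - 0)/91000 = 0
Collecting terms (coefficients in siemens):
  0.006861·V_1 - 0.00625·V_2 - 0.0003333·V_5 = 0.0025
  0.03888·V_2 - 0.00625·V_1 - 0.002326·V_3 - 0.0303·V_5 = 0
  0.0237·V_3 - 0.002326·V_2 - 0.02128·V_5 = 0
  0.05192·V_5 - 0.0003333·V_1 - 0.0303·V_2 - 0.02128·V_3 = 0
Solving these 4 simultaneous equations (Gaussian elimination) gives:
  V_1 = 6.472 V, V_2 = 6.367 V, V_3 = 6.323 V, V_5 = 6.348 V
Part 1:
  Read off the nodal solution: V_3 = 6.323 V
Part 2:
  I_R8 = (V_4 - V_5)/R8 = (0 - 6.348)/91000 = -0.00006976 A
  Magnitude: I_R8 = 0.00006976 A
Part 3:
  I_R8 = (V_4 - V_5)/R8 = (0 - 6.348)/91000 = -0.00006976 A
  P_R8 = I_R8² × R8 = (-0.00006976)² × 91000 = 0.0004429 W

Final answers:
1. V_3 = 6.323 V
2. I_R8 = 6.976e-05 A
3. P_R8 = 0.0004429 W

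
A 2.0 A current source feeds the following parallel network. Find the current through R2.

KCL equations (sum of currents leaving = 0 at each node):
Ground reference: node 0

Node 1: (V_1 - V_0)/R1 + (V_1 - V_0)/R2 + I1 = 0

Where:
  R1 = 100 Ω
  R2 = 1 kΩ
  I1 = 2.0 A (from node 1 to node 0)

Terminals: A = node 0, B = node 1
All resistors sit directly between nodes 0 and 1, so they are in parallel and share one voltage V; the full source current 2 A splits among them.
1/R_par = 1/100 + 1/1000 = 0.011 S  =>  R_par = 90.91 Ω
V = I × R_par = 2 × 90.91 = 181.8 V
I_R2 = V/R2 = 181.8/1000 = 0.1818 A

Final answer: 0.1818 A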